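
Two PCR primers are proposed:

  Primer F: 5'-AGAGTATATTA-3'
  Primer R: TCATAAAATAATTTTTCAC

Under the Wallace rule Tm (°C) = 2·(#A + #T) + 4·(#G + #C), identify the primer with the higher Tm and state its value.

Primer F: A+T=9, G+C=2 → Tm = 2(9)+4(2) = 26°C
Primer R: A+T=16, G+C=3 → Tm = 2(16)+4(3) = 44°C
26°C vs 44°C → primer R is higher.

Primer R, 44°C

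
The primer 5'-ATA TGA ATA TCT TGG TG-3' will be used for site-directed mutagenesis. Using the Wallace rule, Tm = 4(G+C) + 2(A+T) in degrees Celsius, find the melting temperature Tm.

Counting bases: G=4, T=7, C=1, A=5
So N_AT = 12 and N_GC = 5.
Tm = 2(12) + 4(5) = 24 + 20 = 44°C

44°C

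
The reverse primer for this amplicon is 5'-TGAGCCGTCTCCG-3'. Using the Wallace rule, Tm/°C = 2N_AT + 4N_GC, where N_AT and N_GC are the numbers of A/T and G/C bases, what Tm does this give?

Scanning the sequence gives C=5, G=4, A=1, T=3.
So N_AT = 4 and N_GC = 9.
Tm = 4·9 + 2·4 = 36 + 8 = 44°C

44°C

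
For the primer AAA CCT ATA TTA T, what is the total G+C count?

2

Base counts: T=5, C=2, A=6, G=0
G+C = 0 + 2 = 2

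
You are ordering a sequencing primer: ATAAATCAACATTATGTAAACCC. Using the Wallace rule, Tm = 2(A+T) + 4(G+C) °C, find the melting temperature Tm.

G=1, C=5, A=11, T=6
So N_AT = 17 and N_GC = 6.
Tm = 2(17) + 4(6) = 34 + 24 = 58°C

58°C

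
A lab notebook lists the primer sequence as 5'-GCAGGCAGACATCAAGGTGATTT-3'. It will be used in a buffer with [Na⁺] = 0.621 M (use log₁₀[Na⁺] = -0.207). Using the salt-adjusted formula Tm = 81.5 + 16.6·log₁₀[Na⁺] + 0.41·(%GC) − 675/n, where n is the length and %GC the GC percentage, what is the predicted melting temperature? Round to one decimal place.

68.3°C

Length n = 23. Counting bases: T=5, G=7, A=7, C=4
G+C = 11, so %GC = 11/23 × 100 = 47.826%
Salt term: 16.6 × (-0.207) = -3.436
GC term: 0.41 × 47.826 = 19.609; length term: −675/23 = −29.348
Tm = 81.5 + (-3.436) + 19.609 − 29.348 = 68.325 → 68.3°C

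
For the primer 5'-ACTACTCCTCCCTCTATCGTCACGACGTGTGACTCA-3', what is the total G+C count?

19

Base counts: C=14, T=10, G=5, A=7
Total G or C: 5 + 14 = 19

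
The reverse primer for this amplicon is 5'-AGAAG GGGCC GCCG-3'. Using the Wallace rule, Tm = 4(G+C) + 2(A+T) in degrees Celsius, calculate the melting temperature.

50°C

T=0, A=3, G=7, C=4
So N_AT = 3 and N_GC = 11.
Tm = 4·11 + 2·3 = 44 + 6 = 50°C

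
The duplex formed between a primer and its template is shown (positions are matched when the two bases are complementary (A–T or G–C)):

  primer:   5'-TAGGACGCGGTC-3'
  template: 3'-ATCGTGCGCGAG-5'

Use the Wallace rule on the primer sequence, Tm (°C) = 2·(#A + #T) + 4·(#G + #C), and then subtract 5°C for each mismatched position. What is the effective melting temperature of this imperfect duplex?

30°C

Primer base counts: A=2, T=2, G=5, C=3 → A+T=4, G+C=8
Perfect-match Tm = 2(4) + 4(8) = 8 + 32 = 40°C
Mismatches (positions where the bases are not complementary): 2 (at positions 4, 10)
Effective Tm = 40 − 2×5 = 40 − 10 = 30°C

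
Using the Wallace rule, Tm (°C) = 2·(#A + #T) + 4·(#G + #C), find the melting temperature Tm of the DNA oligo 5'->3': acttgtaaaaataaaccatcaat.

Scanning the sequence gives G=1, T=6, C=4, A=12.
So N_AT = 18 and N_GC = 5.
Tm = 4·5 + 2·18 = 20 + 36 = 56°C

56°C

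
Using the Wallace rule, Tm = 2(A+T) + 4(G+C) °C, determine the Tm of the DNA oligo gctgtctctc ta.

Base counts: A=1, G=2, T=5, C=4
A+T = 6, G+C = 6
Tm = 2×6 + 4×6 = 36°C

36°C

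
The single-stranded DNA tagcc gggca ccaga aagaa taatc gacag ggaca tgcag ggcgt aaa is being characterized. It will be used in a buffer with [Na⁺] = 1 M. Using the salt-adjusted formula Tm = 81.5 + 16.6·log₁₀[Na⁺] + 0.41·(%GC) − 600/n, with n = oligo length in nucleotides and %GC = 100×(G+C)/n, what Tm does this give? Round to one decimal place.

Length n = 48. C=10, G=15, T=5, A=18
G+C = 25, so %GC = 25/48 × 100 = 52.083%
Salt term: 16.6 × (0) = 0
GC term: 0.41 × 52.083 = 21.354; length term: −600/48 = −12.5
Tm = 81.5 + (0) + 21.354 − 12.5 = 90.354 → 90.4°C

90.4°C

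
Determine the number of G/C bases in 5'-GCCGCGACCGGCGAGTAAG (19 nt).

Scanning the sequence gives G=8, C=6, A=4, T=1.
G+C = 8 + 6 = 14

14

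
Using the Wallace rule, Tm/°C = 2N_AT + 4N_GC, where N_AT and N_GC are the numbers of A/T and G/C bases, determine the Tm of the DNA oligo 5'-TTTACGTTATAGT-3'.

32°C

Counting bases: T=7, A=3, G=2, C=1
So N_AT = 10 and N_GC = 3.
Tm = 2×10 + 4×3 = 32°C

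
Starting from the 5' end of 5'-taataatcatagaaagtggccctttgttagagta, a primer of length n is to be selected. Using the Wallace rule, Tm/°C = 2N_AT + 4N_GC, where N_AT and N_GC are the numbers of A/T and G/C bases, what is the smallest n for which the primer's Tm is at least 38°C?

n = 16

First 15 bases: TAATAATCATAGAAA → Tm = 34°C (< 38°C)
First 16 bases: TAATAATCATAGAAAG → Tm = 38°C (≥ 38°C)
Each additional base adds 2°C (A/T) or 4°C (G/C), so Tm is non-decreasing in n; n = 16 is the first length to reach 38°C.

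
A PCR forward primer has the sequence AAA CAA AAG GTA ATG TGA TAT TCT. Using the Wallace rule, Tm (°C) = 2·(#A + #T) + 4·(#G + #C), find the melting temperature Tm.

Scanning the sequence gives A=11, G=4, T=7, C=2.
So N_AT = 18 and N_GC = 6.
Tm = 2(18) + 4(6) = 36 + 24 = 60°C

60°C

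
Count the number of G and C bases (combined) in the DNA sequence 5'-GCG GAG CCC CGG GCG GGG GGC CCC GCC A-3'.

G=14, A=2, T=0, C=12
Total G or C: 14 + 12 = 26

26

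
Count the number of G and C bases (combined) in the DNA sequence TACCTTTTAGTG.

Counting bases: T=6, C=2, G=2, A=2
G+C = 2 + 2 = 4

4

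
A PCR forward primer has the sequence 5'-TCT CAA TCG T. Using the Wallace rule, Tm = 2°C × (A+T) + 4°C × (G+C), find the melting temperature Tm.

Counting bases: C=3, A=2, G=1, T=4
So N_AT = 6 and N_GC = 4.
Tm = 4·4 + 2·6 = 16 + 12 = 28°C

28°C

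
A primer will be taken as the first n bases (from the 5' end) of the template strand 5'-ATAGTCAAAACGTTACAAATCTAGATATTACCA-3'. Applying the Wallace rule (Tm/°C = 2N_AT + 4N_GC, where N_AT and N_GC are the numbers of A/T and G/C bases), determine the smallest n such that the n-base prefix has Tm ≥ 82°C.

n = 32

First 31 bases: ATAGTCAAAACGTTACAAATCTAGATATTAC → Tm = 78°C (< 82°C)
First 32 bases: ATAGTCAAAACGTTACAAATCTAGATATTACC → Tm = 82°C (≥ 82°C)
Since every base adds ≥2°C, Tm only increases with n, so the threshold is first crossed at n = 32.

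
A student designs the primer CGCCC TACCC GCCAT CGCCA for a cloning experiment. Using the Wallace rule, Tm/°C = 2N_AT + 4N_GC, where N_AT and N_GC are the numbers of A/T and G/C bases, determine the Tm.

70°C

T=2, G=3, C=12, A=3
AT pairs contribute 5, GC pairs contribute 15.
Tm = 4·15 + 2·5 = 60 + 10 = 70°C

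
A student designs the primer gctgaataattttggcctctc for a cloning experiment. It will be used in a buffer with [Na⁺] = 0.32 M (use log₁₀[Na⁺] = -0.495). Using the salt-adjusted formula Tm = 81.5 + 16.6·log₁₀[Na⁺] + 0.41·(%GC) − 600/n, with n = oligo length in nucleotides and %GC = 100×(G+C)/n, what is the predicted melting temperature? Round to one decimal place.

62.3°C

Length n = 21. A=4, G=4, T=8, C=5
G+C = 9, so %GC = 9/21 × 100 = 42.857%
Salt term: 16.6 × (-0.495) = -8.217
GC term: 0.41 × 42.857 = 17.571; length term: −600/21 = −28.571
Tm = 81.5 + (-8.217) + 17.571 − 28.571 = 62.283 → 62.3°C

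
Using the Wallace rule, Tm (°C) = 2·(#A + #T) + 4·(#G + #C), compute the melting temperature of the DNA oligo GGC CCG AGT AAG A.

42°C

C=3, T=1, G=5, A=4
So N_AT = 5 and N_GC = 8.
Tm = 4·8 + 2·5 = 32 + 10 = 42°C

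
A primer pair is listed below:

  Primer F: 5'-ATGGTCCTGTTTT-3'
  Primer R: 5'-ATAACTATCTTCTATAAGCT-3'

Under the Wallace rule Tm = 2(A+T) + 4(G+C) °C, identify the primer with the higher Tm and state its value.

Primer F: A+T=8, G+C=5 → Tm = 2(8)+4(5) = 36°C
Primer R: A+T=15, G+C=5 → Tm = 2(15)+4(5) = 50°C
36°C vs 50°C → primer R is higher.

Primer R, 50°C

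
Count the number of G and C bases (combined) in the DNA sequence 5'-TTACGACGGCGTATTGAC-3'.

Scanning the sequence gives G=5, C=4, A=4, T=5.
G+C = 5 + 4 = 9

9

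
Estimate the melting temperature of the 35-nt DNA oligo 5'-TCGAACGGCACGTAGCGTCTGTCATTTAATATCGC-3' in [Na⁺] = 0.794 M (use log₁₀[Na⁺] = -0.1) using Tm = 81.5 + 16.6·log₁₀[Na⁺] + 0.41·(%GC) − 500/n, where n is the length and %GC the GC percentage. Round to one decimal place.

85.5°C

Length n = 35. Scanning the sequence gives G=8, A=8, C=9, T=10.
G+C = 17, so %GC = 17/35 × 100 = 48.571%
Salt term: 16.6 × (-0.1) = -1.66
GC term: 0.41 × 48.571 = 19.914; length term: −500/35 = −14.286
Tm = 81.5 + (-1.66) + 19.914 − 14.286 = 85.468 → 85.5°C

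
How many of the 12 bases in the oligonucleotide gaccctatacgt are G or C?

6

Base counts: G=2, A=3, T=3, C=4
Total G or C: 2 + 4 = 6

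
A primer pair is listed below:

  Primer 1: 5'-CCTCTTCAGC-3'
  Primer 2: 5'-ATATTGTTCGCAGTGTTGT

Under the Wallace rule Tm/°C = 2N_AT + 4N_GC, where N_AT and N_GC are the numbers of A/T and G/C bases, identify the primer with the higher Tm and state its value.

Primer 1: A+T=4, G+C=6 → Tm = 2(4)+4(6) = 32°C
Primer 2: A+T=12, G+C=7 → Tm = 2(12)+4(7) = 52°C
32°C vs 52°C → primer 2 is higher.

Primer 2, 52°C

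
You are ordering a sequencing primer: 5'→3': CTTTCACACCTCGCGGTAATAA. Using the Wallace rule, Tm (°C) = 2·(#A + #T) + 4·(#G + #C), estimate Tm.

A=6, C=7, T=6, G=3
A+T = 12, G+C = 10
Tm = 2×12 + 4×10 = 64°C

64°C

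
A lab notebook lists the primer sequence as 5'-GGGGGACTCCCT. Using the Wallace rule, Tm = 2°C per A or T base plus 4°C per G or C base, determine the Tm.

Scanning the sequence gives G=5, T=2, A=1, C=4.
So N_AT = 3 and N_GC = 9.
Tm = 4·9 + 2·3 = 36 + 6 = 42°C

42°C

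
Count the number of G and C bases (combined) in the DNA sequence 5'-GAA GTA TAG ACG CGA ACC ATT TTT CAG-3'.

Base counts: G=6, T=7, A=9, C=5
G+C = 6 + 5 = 11

11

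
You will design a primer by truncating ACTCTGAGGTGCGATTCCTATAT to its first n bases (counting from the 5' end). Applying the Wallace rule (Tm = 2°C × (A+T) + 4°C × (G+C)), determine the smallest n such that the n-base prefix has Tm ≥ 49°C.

n = 17

First 16 bases: ACTCTGAGGTGCGATT → Tm = 48°C (< 49°C)
First 17 bases: ACTCTGAGGTGCGATTC → Tm = 52°C (≥ 49°C)
Each additional base adds 2°C (A/T) or 4°C (G/C), so Tm is non-decreasing in n; n = 17 is the first length to reach 49°C.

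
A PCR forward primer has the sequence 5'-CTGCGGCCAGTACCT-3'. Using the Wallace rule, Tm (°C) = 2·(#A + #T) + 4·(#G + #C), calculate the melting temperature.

50°C

Counting bases: C=6, T=3, A=2, G=4
A+T = 5, G+C = 10
Tm = 4·10 + 2·5 = 40 + 10 = 50°C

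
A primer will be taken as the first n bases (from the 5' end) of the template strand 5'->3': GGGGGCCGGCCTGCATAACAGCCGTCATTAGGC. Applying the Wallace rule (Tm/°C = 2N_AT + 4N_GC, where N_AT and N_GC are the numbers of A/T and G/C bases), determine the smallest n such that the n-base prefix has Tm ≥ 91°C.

n = 27

First 26 bases: GGGGGCCGGCCTGCATAACAGCCGTC → Tm = 90°C (< 91°C)
First 27 bases: GGGGGCCGGCCTGCATAACAGCCGTCA → Tm = 92°C (≥ 91°C)
Each additional base adds 2°C (A/T) or 4°C (G/C), so Tm is non-decreasing in n; n = 27 is the first length to reach 91°C.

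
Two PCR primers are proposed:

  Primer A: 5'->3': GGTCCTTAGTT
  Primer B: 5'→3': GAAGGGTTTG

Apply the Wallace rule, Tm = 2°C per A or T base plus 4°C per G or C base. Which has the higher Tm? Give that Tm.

Primer A: A+T=6, G+C=5 → Tm = 2(6)+4(5) = 32°C
Primer B: A+T=5, G+C=5 → Tm = 2(5)+4(5) = 30°C
32°C vs 30°C → primer A is higher.

Primer A, 32°C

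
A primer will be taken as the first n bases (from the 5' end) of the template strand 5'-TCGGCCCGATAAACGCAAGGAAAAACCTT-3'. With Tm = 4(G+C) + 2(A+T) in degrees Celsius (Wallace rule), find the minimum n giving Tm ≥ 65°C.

First 20 bases: TCGGCCCGATAAACGCAAGG → Tm = 64°C (< 65°C)
First 21 bases: TCGGCCCGATAAACGCAAGGA → Tm = 66°C (≥ 65°C)
Each additional base adds 2°C (A/T) or 4°C (G/C), so Tm is non-decreasing in n; n = 21 is the first length to reach 65°C.

n = 21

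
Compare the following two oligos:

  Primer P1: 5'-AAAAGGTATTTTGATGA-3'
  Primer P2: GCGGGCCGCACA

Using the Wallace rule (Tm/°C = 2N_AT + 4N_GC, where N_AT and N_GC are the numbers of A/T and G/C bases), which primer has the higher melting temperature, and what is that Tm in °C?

Primer P1: A+T=13, G+C=4 → Tm = 2(13)+4(4) = 42°C
Primer P2: A+T=2, G+C=10 → Tm = 2(2)+4(10) = 44°C
42°C vs 44°C → primer P2 is higher.

Primer P2, 44°C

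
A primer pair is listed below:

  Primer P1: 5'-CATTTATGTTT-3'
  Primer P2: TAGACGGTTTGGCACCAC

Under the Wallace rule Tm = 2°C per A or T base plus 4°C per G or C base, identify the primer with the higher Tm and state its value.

Primer P1: A+T=9, G+C=2 → Tm = 2(9)+4(2) = 26°C
Primer P2: A+T=8, G+C=10 → Tm = 2(8)+4(10) = 56°C
26°C vs 56°C → primer P2 is higher.

Primer P2, 56°C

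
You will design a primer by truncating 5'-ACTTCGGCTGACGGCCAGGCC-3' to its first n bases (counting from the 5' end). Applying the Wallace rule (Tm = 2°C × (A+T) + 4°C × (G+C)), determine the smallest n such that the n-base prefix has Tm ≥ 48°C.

n = 15

First 14 bases: ACTTCGGCTGACGG → Tm = 46°C (< 48°C)
First 15 bases: ACTTCGGCTGACGGC → Tm = 50°C (≥ 48°C)
Each additional base adds 2°C (A/T) or 4°C (G/C), so Tm is non-decreasing in n; n = 15 is the first length to reach 48°C.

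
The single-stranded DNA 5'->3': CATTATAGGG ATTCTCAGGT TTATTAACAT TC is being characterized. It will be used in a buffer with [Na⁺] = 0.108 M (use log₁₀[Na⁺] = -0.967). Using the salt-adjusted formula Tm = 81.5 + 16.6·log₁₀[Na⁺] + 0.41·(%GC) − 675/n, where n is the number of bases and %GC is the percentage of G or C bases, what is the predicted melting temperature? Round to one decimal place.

Length n = 32. T=13, A=9, G=5, C=5
G+C = 10, so %GC = 10/32 × 100 = 31.25%
Salt term: 16.6 × (-0.967) = -16.052
GC term: 0.41 × 31.25 = 12.812; length term: −675/32 = −21.094
Tm = 81.5 + (-16.052) + 12.812 − 21.094 = 57.166 → 57.2°C

57.2°C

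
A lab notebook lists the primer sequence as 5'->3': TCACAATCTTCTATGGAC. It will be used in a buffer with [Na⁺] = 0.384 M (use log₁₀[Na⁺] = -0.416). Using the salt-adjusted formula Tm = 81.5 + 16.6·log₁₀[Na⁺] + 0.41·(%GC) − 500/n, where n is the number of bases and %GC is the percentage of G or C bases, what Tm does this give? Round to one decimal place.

Length n = 18. A=5, C=5, G=2, T=6
G+C = 7, so %GC = 7/18 × 100 = 38.889%
Salt term: 16.6 × (-0.416) = -6.906
GC term: 0.41 × 38.889 = 15.944; length term: −500/18 = −27.778
Tm = 81.5 + (-6.906) + 15.944 − 27.778 = 62.76 → 62.8°C

62.8°C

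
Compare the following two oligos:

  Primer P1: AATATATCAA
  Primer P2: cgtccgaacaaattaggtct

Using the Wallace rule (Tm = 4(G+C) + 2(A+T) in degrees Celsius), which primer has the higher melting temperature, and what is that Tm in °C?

Primer P1: A+T=9, G+C=1 → Tm = 2(9)+4(1) = 22°C
Primer P2: A+T=11, G+C=9 → Tm = 2(11)+4(9) = 58°C
22°C vs 58°C → primer P2 is higher.

Primer P2, 58°C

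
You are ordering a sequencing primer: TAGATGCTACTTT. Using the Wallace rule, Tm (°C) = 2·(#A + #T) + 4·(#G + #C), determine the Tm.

34°C

Scanning the sequence gives A=3, C=2, T=6, G=2.
AT pairs contribute 9, GC pairs contribute 4.
Tm = 2×9 + 4×4 = 34°C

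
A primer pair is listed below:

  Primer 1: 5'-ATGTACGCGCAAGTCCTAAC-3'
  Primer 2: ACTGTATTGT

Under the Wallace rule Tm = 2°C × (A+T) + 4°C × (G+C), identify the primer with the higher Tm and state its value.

Primer 1, 60°C

Primer 1: A+T=10, G+C=10 → Tm = 2(10)+4(10) = 60°C
Primer 2: A+T=7, G+C=3 → Tm = 2(7)+4(3) = 26°C
60°C vs 26°C → primer 1 is higher.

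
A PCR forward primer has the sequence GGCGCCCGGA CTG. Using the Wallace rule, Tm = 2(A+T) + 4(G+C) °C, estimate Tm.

Counting bases: G=6, T=1, A=1, C=5
So N_AT = 2 and N_GC = 11.
Tm = 2×2 + 4×11 = 48°C

48°C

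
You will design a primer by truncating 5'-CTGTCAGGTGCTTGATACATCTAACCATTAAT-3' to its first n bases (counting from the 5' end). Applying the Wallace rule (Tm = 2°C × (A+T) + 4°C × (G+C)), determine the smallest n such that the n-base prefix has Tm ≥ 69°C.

n = 25

First 24 bases: CTGTCAGGTGCTTGATACATCTAA → Tm = 68°C (< 69°C)
First 25 bases: CTGTCAGGTGCTTGATACATCTAAC → Tm = 72°C (≥ 69°C)
Since every base adds ≥2°C, Tm only increases with n, so the threshold is first crossed at n = 25.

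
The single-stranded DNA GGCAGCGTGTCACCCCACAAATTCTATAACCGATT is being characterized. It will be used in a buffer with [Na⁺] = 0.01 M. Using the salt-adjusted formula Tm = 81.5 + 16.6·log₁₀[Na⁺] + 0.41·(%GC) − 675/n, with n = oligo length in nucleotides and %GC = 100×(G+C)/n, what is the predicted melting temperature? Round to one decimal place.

Length n = 35. Scanning the sequence gives C=11, G=6, A=10, T=8.
G+C = 17, so %GC = 17/35 × 100 = 48.571%
Salt term: 16.6 × (-2) = -33.2
GC term: 0.41 × 48.571 = 19.914; length term: −675/35 = −19.286
Tm = 81.5 + (-33.2) + 19.914 − 19.286 = 48.928 → 48.9°C

48.9°C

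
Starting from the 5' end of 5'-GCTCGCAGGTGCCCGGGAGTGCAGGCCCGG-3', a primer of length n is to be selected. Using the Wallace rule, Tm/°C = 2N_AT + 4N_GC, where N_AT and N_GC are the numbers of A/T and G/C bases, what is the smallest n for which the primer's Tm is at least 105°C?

First 29 bases: GCTCGCAGGTGCCCGGGAGTGCAGGCCCG → Tm = 104°C (< 105°C)
First 30 bases: GCTCGCAGGTGCCCGGGAGTGCAGGCCCGG → Tm = 108°C (≥ 105°C)
Each additional base adds 2°C (A/T) or 4°C (G/C), so Tm is non-decreasing in n; n = 30 is the first length to reach 105°C.

n = 30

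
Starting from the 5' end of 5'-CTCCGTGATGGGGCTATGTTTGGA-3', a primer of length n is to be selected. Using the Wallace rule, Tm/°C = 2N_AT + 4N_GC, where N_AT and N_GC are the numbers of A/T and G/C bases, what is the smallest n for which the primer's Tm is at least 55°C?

n = 18

First 17 bases: CTCCGTGATGGGGCTAT → Tm = 54°C (< 55°C)
First 18 bases: CTCCGTGATGGGGCTATG → Tm = 58°C (≥ 55°C)
Since every base adds ≥2°C, Tm only increases with n, so the threshold is first crossed at n = 18.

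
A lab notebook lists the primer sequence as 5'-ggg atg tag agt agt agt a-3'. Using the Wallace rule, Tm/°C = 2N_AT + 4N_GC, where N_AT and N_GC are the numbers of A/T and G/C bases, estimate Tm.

54°C

Scanning the sequence gives A=6, T=5, C=0, G=8.
So N_AT = 11 and N_GC = 8.
Tm = 4·8 + 2·11 = 32 + 22 = 54°C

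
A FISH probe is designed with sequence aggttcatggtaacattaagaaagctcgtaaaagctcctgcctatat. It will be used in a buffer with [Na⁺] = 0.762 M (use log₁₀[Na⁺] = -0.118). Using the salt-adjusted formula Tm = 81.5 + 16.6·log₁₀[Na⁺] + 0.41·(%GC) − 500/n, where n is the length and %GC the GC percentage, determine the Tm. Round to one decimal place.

Length n = 47. A=16, C=9, G=9, T=13
G+C = 18, so %GC = 18/47 × 100 = 38.298%
Salt term: 16.6 × (-0.118) = -1.959
GC term: 0.41 × 38.298 = 15.702; length term: −500/47 = −10.638
Tm = 81.5 + (-1.959) + 15.702 − 10.638 = 84.605 → 84.6°C

84.6°C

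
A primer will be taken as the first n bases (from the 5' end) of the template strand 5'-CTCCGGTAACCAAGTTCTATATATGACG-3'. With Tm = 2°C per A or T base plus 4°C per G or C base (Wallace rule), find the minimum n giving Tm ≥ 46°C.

First 14 bases: CTCCGGTAACCAAG → Tm = 44°C (< 46°C)
First 15 bases: CTCCGGTAACCAAGT → Tm = 46°C (≥ 46°C)
Each additional base adds 2°C (A/T) or 4°C (G/C), so Tm is non-decreasing in n; n = 15 is the first length to reach 46°C.

n = 15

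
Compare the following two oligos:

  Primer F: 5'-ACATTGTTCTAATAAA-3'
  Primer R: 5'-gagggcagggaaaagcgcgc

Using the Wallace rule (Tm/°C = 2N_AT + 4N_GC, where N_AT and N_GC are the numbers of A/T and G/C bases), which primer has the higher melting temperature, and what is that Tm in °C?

Primer F: A+T=13, G+C=3 → Tm = 2(13)+4(3) = 38°C
Primer R: A+T=6, G+C=14 → Tm = 2(6)+4(14) = 68°C
38°C vs 68°C → primer R is higher.

Primer R, 68°C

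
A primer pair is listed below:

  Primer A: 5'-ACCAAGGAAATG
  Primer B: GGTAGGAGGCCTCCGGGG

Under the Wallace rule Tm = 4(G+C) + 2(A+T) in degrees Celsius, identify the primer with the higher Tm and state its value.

Primer A: A+T=7, G+C=5 → Tm = 2(7)+4(5) = 34°C
Primer B: A+T=4, G+C=14 → Tm = 2(4)+4(14) = 64°C
34°C vs 64°C → primer B is higher.

Primer B, 64°C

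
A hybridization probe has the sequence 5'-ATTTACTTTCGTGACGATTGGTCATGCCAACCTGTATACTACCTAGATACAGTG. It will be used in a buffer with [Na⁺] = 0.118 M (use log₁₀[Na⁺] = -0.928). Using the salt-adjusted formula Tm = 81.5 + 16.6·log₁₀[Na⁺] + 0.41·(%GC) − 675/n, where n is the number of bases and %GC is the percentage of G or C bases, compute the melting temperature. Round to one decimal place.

Length n = 54. Counting bases: T=18, C=12, A=14, G=10
G+C = 22, so %GC = 22/54 × 100 = 40.741%
Salt term: 16.6 × (-0.928) = -15.405
GC term: 0.41 × 40.741 = 16.704; length term: −675/54 = −12.5
Tm = 81.5 + (-15.405) + 16.704 − 12.5 = 70.299 → 70.3°C

70.3°C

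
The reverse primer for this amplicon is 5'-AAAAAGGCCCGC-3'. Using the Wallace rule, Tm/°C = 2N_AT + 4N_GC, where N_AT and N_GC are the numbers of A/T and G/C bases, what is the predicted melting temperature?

G=3, C=4, A=5, T=0
So N_AT = 5 and N_GC = 7.
Tm = 2×5 + 4×7 = 38°C

38°C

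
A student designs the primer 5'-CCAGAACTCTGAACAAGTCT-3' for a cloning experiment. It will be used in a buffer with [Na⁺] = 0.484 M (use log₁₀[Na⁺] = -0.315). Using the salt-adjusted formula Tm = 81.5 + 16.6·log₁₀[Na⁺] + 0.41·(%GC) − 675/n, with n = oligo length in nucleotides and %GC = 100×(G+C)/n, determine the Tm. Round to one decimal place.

61.0°C

Length n = 20. Base counts: A=7, C=6, G=3, T=4
G+C = 9, so %GC = 9/20 × 100 = 45%
Salt term: 16.6 × (-0.315) = -5.229
GC term: 0.41 × 45 = 18.45; length term: −675/20 = −33.75
Tm = 81.5 + (-5.229) + 18.45 − 33.75 = 60.971 → 61.0°C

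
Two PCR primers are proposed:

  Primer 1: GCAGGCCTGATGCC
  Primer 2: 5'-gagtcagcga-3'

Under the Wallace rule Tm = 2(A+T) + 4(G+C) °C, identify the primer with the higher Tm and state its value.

Primer 1, 48°C

Primer 1: A+T=4, G+C=10 → Tm = 2(4)+4(10) = 48°C
Primer 2: A+T=4, G+C=6 → Tm = 2(4)+4(6) = 32°C
48°C vs 32°C → primer 1 is higher.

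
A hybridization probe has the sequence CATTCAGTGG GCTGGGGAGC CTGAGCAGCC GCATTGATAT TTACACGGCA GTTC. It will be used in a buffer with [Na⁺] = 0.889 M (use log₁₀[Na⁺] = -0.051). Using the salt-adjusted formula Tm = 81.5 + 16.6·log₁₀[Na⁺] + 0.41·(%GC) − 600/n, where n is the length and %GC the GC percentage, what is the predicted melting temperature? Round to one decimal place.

92.3°C

Length n = 54. C=13, G=17, T=13, A=11
G+C = 30, so %GC = 30/54 × 100 = 55.556%
Salt term: 16.6 × (-0.051) = -0.847
GC term: 0.41 × 55.556 = 22.778; length term: −600/54 = −11.111
Tm = 81.5 + (-0.847) + 22.778 − 11.111 = 92.32 → 92.3°C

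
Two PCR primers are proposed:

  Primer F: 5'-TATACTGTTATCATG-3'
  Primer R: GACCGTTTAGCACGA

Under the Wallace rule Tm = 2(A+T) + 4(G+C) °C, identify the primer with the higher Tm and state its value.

Primer R, 46°C

Primer F: A+T=11, G+C=4 → Tm = 2(11)+4(4) = 38°C
Primer R: A+T=7, G+C=8 → Tm = 2(7)+4(8) = 46°C
38°C vs 46°C → primer R is higher.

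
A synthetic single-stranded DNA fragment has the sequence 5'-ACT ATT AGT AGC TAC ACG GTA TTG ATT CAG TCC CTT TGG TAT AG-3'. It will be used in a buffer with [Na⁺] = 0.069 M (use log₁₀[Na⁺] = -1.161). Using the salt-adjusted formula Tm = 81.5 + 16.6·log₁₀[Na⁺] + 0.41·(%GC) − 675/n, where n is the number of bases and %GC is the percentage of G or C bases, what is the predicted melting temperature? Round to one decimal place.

62.7°C

Length n = 44. Counting bases: G=9, C=8, A=11, T=16
G+C = 17, so %GC = 17/44 × 100 = 38.636%
Salt term: 16.6 × (-1.161) = -19.273
GC term: 0.41 × 38.636 = 15.841; length term: −675/44 = −15.341
Tm = 81.5 + (-19.273) + 15.841 − 15.341 = 62.727 → 62.7°C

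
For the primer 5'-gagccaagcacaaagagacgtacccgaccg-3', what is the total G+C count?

18

Scanning the sequence gives A=11, G=8, T=1, C=10.
G+C = 8 + 10 = 18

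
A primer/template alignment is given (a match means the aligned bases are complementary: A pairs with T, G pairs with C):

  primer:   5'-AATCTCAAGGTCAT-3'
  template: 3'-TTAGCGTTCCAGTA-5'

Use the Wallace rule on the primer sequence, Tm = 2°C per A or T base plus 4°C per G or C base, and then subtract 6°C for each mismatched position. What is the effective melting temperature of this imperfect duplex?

Primer base counts: A=5, T=4, G=2, C=3 → A+T=9, G+C=5
Perfect-match Tm = 2(9) + 4(5) = 18 + 20 = 38°C
Mismatches (positions where the bases are not complementary): 1 (at position 5)
Effective Tm = 38 − 1×6 = 38 − 6 = 32°C

32°C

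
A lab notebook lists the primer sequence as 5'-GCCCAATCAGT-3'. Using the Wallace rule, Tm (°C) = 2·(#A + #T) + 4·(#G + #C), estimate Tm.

34°C

G=2, T=2, C=4, A=3
A+T = 5, G+C = 6
Tm = 4·6 + 2·5 = 24 + 10 = 34°C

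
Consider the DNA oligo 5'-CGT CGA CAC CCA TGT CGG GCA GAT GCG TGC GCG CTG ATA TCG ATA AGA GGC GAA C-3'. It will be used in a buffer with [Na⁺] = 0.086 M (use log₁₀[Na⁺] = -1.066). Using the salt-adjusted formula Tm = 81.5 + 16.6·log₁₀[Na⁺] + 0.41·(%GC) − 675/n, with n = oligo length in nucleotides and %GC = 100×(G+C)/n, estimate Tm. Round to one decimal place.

Length n = 55. Base counts: T=9, C=15, A=13, G=18
G+C = 33, so %GC = 33/55 × 100 = 60%
Salt term: 16.6 × (-1.066) = -17.696
GC term: 0.41 × 60 = 24.6; length term: −675/55 = −12.273
Tm = 81.5 + (-17.696) + 24.6 − 12.273 = 76.131 → 76.1°C

76.1°C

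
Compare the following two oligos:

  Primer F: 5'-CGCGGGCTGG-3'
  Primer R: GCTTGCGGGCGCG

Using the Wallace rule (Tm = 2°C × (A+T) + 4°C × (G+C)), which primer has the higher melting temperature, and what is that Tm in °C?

Primer F: A+T=1, G+C=9 → Tm = 2(1)+4(9) = 38°C
Primer R: A+T=2, G+C=11 → Tm = 2(2)+4(11) = 48°C
38°C vs 48°C → primer R is higher.

Primer R, 48°C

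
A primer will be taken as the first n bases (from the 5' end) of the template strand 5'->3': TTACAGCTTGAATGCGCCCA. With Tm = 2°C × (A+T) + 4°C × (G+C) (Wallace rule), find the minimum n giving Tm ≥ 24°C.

First 8 bases: TTACAGCT → Tm = 22°C (< 24°C)
First 9 bases: TTACAGCTT → Tm = 24°C (≥ 24°C)
Each additional base adds 2°C (A/T) or 4°C (G/C), so Tm is non-decreasing in n; n = 9 is the first length to reach 24°C.

n = 9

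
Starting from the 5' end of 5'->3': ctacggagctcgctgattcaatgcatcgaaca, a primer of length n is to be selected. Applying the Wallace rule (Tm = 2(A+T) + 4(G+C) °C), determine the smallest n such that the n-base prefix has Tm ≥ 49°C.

First 14 bases: CTACGGAGCTCGCT → Tm = 46°C (< 49°C)
First 15 bases: CTACGGAGCTCGCTG → Tm = 50°C (≥ 49°C)
Since every base adds ≥2°C, Tm only increases with n, so the threshold is first crossed at n = 15.

n = 15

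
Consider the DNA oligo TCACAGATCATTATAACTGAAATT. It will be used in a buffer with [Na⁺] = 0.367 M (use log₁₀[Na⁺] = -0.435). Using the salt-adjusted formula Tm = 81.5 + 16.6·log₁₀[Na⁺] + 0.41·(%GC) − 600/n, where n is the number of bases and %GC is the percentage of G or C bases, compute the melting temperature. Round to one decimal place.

59.5°C

Length n = 24. Base counts: G=2, T=8, A=10, C=4
G+C = 6, so %GC = 6/24 × 100 = 25%
Salt term: 16.6 × (-0.435) = -7.221
GC term: 0.41 × 25 = 10.25; length term: −600/24 = −25
Tm = 81.5 + (-7.221) + 10.25 − 25 = 59.529 → 59.5°C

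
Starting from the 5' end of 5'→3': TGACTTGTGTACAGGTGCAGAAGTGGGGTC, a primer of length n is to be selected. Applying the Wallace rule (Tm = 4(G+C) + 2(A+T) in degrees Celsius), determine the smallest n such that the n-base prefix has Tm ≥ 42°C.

First 14 bases: TGACTTGTGTACAG → Tm = 40°C (< 42°C)
First 15 bases: TGACTTGTGTACAGG → Tm = 44°C (≥ 42°C)
Since every base adds ≥2°C, Tm only increases with n, so the threshold is first crossed at n = 15.

n = 15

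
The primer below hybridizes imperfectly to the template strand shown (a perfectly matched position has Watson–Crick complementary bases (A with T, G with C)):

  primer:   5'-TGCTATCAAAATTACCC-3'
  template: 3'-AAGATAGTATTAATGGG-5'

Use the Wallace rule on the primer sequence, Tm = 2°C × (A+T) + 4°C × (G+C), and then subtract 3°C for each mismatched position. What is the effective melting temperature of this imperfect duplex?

40°C

Primer base counts: A=6, T=5, G=1, C=5 → A+T=11, G+C=6
Perfect-match Tm = 2(11) + 4(6) = 22 + 24 = 46°C
Mismatches (positions where the bases are not complementary): 2 (at positions 2, 9)
Effective Tm = 46 − 2×3 = 46 − 6 = 40°C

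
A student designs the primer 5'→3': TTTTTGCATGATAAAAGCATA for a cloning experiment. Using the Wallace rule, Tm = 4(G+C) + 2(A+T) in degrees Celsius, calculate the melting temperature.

52°C

Counting bases: T=8, A=8, C=2, G=3
A+T = 16, G+C = 5
Tm = 2(16) + 4(5) = 32 + 20 = 52°C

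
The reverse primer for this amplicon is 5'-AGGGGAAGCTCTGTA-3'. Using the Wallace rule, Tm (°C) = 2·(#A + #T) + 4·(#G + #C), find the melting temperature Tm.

A=4, T=3, G=6, C=2
AT pairs contribute 7, GC pairs contribute 8.
Tm = 2×7 + 4×8 = 46°C

46°C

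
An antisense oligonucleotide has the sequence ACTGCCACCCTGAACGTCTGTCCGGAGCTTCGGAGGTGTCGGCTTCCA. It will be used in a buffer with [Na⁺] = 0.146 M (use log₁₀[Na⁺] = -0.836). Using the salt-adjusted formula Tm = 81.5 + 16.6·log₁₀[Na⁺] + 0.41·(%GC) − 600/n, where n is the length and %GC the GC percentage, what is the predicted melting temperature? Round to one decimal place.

Length n = 48. Scanning the sequence gives C=16, A=7, T=11, G=14.
G+C = 30, so %GC = 30/48 × 100 = 62.5%
Salt term: 16.6 × (-0.836) = -13.878
GC term: 0.41 × 62.5 = 25.625; length term: −600/48 = −12.5
Tm = 81.5 + (-13.878) + 25.625 − 12.5 = 80.747 → 80.7°C

80.7°C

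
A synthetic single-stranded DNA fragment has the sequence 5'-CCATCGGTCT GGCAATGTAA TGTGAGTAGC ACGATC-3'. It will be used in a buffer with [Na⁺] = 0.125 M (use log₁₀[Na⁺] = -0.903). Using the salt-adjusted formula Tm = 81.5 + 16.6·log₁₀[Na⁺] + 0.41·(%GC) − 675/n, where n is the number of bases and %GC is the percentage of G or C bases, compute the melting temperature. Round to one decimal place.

Length n = 36. Scanning the sequence gives A=9, G=10, C=8, T=9.
G+C = 18, so %GC = 18/36 × 100 = 50%
Salt term: 16.6 × (-0.903) = -14.99
GC term: 0.41 × 50 = 20.5; length term: −675/36 = −18.75
Tm = 81.5 + (-14.99) + 20.5 − 18.75 = 68.26 → 68.3°C

68.3°C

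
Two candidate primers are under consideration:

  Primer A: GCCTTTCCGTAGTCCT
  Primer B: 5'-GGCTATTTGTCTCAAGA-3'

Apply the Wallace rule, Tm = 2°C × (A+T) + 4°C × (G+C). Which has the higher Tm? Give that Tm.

Primer A: A+T=7, G+C=9 → Tm = 2(7)+4(9) = 50°C
Primer B: A+T=10, G+C=7 → Tm = 2(10)+4(7) = 48°C
50°C vs 48°C → primer A is higher.

Primer A, 50°C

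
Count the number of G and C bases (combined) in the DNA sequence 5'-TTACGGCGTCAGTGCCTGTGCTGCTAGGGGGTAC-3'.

T=9, C=8, A=4, G=13
Total G or C: 13 + 8 = 21

21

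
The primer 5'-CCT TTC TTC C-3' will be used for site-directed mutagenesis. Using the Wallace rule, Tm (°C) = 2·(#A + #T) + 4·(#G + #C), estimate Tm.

30°C

T=5, G=0, C=5, A=0
So N_AT = 5 and N_GC = 5.
Tm = 4·5 + 2·5 = 20 + 10 = 30°C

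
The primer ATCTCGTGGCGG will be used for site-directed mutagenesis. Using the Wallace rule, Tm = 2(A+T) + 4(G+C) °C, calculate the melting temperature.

40°C

Scanning the sequence gives A=1, T=3, G=5, C=3.
AT pairs contribute 4, GC pairs contribute 8.
Tm = 2×4 + 4×8 = 40°C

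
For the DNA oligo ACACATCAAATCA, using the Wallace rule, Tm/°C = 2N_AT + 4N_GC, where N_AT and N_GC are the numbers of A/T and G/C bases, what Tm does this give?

34°C

Base counts: C=4, A=7, G=0, T=2
So N_AT = 9 and N_GC = 4.
Tm = 2×9 + 4×4 = 34°C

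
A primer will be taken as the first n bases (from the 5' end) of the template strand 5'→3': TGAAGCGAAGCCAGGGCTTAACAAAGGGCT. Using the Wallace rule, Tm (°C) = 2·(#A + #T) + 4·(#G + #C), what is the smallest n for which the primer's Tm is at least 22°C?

First 6 bases: TGAAGC → Tm = 18°C (< 22°C)
First 7 bases: TGAAGCG → Tm = 22°C (≥ 22°C)
Since every base adds ≥2°C, Tm only increases with n, so the threshold is first crossed at n = 7.

n = 7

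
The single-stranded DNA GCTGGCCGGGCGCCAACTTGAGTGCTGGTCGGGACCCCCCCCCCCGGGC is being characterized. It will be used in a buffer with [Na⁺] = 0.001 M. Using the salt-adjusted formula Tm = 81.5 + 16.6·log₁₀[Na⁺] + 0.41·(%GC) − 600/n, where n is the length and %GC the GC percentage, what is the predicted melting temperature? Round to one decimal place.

52.1°C

Length n = 49. Scanning the sequence gives T=6, A=4, C=21, G=18.
G+C = 39, so %GC = 39/49 × 100 = 79.592%
Salt term: 16.6 × (-3) = -49.8
GC term: 0.41 × 79.592 = 32.633; length term: −600/49 = −12.245
Tm = 81.5 + (-49.8) + 32.633 − 12.245 = 52.088 → 52.1°C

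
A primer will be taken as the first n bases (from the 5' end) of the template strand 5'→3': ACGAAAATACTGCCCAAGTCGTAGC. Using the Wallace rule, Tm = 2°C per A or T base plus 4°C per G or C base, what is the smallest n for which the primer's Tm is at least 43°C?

First 14 bases: ACGAAAATACTGCC → Tm = 40°C (< 43°C)
First 15 bases: ACGAAAATACTGCCC → Tm = 44°C (≥ 43°C)
Since every base adds ≥2°C, Tm only increases with n, so the threshold is first crossed at n = 15.

n = 15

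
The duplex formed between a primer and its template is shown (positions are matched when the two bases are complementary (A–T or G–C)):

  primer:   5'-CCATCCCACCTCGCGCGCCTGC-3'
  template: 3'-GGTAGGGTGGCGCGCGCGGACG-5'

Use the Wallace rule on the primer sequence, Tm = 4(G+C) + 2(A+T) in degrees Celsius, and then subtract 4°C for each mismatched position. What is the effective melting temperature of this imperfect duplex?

Primer base counts: A=2, T=3, G=4, C=13 → A+T=5, G+C=17
Perfect-match Tm = 2(5) + 4(17) = 10 + 68 = 78°C
Mismatches (positions where the bases are not complementary): 1 (at position 11)
Effective Tm = 78 − 1×4 = 78 − 4 = 74°C

74°C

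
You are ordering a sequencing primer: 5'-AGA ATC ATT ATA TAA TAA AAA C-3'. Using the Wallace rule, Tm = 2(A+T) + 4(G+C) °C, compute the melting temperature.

50°C

Counting bases: C=2, G=1, A=13, T=6
AT pairs contribute 19, GC pairs contribute 3.
Tm = 2(19) + 4(3) = 38 + 12 = 50°C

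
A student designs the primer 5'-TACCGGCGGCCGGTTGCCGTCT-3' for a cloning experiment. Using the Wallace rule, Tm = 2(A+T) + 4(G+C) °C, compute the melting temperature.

Counting bases: G=8, A=1, C=8, T=5
A+T = 6, G+C = 16
Tm = 2(6) + 4(16) = 12 + 64 = 76°C

76°C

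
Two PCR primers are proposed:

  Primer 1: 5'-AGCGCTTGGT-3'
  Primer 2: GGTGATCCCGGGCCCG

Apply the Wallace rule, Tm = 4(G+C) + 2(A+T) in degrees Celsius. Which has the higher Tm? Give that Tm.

Primer 1: A+T=4, G+C=6 → Tm = 2(4)+4(6) = 32°C
Primer 2: A+T=3, G+C=13 → Tm = 2(3)+4(13) = 58°C
32°C vs 58°C → primer 2 is higher.

Primer 2, 58°C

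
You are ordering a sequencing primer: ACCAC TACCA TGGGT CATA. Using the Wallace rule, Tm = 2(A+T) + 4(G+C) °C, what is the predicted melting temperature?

56°C

Base counts: G=3, A=6, T=4, C=6
AT pairs contribute 10, GC pairs contribute 9.
Tm = 2×10 + 4×9 = 56°C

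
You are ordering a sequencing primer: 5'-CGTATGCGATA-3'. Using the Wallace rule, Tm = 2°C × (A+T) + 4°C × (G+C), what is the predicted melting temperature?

32°C

Scanning the sequence gives C=2, G=3, A=3, T=3.
AT pairs contribute 6, GC pairs contribute 5.
Tm = 2×6 + 4×5 = 32°C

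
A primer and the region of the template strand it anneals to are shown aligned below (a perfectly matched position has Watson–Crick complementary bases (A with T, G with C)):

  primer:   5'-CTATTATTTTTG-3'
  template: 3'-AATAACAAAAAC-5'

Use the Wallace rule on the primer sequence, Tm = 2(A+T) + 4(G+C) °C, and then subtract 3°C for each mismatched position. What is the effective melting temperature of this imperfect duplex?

22°C

Primer base counts: A=2, T=8, G=1, C=1 → A+T=10, G+C=2
Perfect-match Tm = 2(10) + 4(2) = 20 + 8 = 28°C
Mismatches (positions where the bases are not complementary): 2 (at positions 1, 6)
Effective Tm = 28 − 2×3 = 28 − 6 = 22°C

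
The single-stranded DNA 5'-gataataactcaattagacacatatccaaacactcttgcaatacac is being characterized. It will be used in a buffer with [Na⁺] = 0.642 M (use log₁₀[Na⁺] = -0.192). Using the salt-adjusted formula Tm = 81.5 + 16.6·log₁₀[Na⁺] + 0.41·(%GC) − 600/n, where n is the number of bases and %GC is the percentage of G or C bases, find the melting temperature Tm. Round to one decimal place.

78.6°C

Length n = 46. T=11, A=20, C=12, G=3
G+C = 15, so %GC = 15/46 × 100 = 32.609%
Salt term: 16.6 × (-0.192) = -3.187
GC term: 0.41 × 32.609 = 13.37; length term: −600/46 = −13.043
Tm = 81.5 + (-3.187) + 13.37 − 13.043 = 78.64 → 78.6°C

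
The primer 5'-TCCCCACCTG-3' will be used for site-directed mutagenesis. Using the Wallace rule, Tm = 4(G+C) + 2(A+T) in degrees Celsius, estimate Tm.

Base counts: A=1, G=1, T=2, C=6
So N_AT = 3 and N_GC = 7.
Tm = 2(3) + 4(7) = 6 + 28 = 34°C

34°C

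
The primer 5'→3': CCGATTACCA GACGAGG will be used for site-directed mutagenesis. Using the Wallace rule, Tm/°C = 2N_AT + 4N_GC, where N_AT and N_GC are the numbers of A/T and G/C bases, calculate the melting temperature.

54°C

Base counts: G=5, C=5, A=5, T=2
A+T = 7, G+C = 10
Tm = 2×7 + 4×10 = 54°C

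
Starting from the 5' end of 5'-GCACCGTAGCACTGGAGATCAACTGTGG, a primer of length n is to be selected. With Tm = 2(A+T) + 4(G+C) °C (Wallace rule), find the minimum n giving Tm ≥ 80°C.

First 25 bases: GCACCGTAGCACTGGAGATCAACTG → Tm = 78°C (< 80°C)
First 26 bases: GCACCGTAGCACTGGAGATCAACTGT → Tm = 80°C (≥ 80°C)
Since every base adds ≥2°C, Tm only increases with n, so the threshold is first crossed at n = 26.

n = 26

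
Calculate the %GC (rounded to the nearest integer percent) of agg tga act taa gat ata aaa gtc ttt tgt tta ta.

Scanning the sequence gives T=14, G=6, C=2, A=13.
G+C = 6 + 2 = 8 out of 35 bases
%GC = 8/35 × 100 = 22.86% ≈ 23%

23%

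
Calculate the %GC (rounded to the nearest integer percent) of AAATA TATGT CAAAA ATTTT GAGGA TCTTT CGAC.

Scanning the sequence gives A=13, T=12, G=5, C=4.
G+C = 5 + 4 = 9 out of 34 bases
%GC = 9/34 × 100 = 26.47% ≈ 26%

26%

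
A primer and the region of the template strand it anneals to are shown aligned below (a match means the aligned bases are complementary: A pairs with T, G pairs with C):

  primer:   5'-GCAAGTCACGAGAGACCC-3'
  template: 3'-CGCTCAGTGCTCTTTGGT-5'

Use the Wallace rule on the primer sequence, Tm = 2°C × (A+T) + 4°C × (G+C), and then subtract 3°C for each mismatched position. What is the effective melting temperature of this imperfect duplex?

Primer base counts: A=6, T=1, G=5, C=6 → A+T=7, G+C=11
Perfect-match Tm = 2(7) + 4(11) = 14 + 44 = 58°C
Mismatches (positions where the bases are not complementary): 3 (at positions 3, 14, 18)
Effective Tm = 58 − 3×3 = 58 − 9 = 49°C

49°C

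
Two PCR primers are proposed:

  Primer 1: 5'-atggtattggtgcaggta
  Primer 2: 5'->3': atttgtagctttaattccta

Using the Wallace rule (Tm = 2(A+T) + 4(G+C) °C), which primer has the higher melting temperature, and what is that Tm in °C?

Primer 1: A+T=10, G+C=8 → Tm = 2(10)+4(8) = 52°C
Primer 2: A+T=15, G+C=5 → Tm = 2(15)+4(5) = 50°C
52°C vs 50°C → primer 1 is higher.

Primer 1, 52°C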